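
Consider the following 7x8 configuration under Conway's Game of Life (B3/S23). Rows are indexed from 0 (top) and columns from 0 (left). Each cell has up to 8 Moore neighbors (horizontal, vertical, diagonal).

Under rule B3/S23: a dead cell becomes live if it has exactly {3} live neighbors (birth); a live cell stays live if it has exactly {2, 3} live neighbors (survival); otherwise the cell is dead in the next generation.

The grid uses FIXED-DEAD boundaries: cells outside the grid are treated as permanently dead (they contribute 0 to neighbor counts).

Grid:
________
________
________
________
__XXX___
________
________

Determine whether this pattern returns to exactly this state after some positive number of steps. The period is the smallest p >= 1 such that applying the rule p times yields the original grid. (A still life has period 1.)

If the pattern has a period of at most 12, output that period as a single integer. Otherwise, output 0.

Answer: 2

Derivation:
Simulating and comparing each generation to the original:
Gen 0 (original, given above): 3 live cells
Gen 1: 3 live cells, differs from original
Gen 2: 3 live cells, MATCHES original -> period = 2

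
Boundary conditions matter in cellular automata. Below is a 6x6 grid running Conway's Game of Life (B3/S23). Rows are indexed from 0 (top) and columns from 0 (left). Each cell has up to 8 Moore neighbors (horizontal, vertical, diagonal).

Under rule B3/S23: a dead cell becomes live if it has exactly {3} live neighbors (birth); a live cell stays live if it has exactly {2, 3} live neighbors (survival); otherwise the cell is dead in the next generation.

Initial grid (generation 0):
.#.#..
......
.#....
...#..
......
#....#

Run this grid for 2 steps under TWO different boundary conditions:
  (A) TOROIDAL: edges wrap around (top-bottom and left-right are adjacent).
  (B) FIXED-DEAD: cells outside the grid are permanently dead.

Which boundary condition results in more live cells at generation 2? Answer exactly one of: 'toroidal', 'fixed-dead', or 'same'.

Answer: toroidal

Derivation:
Under TOROIDAL boundary, generation 2:
.#....
......
......
......
......
......
Population = 1

Under FIXED-DEAD boundary, generation 2:
......
......
......
......
......
......
Population = 0

Comparison: toroidal=1, fixed-dead=0 -> toroidal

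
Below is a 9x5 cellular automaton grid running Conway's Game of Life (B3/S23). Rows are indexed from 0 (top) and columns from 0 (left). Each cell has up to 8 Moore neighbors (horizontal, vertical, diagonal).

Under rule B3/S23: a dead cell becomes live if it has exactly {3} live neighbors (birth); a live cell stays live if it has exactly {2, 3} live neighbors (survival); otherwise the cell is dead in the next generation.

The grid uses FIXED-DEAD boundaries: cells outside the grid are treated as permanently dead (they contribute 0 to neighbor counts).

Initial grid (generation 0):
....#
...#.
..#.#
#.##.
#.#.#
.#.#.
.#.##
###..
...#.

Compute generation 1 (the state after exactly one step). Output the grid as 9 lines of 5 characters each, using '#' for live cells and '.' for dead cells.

Answer: .....
...##
.##.#
..#.#
#...#
##...
...##
##..#
.##..

Derivation:
Simulating step by step:
Generation 0 (given above): 19 live cells
Generation 1: 18 live cells
(generation 1 grid is the final answer)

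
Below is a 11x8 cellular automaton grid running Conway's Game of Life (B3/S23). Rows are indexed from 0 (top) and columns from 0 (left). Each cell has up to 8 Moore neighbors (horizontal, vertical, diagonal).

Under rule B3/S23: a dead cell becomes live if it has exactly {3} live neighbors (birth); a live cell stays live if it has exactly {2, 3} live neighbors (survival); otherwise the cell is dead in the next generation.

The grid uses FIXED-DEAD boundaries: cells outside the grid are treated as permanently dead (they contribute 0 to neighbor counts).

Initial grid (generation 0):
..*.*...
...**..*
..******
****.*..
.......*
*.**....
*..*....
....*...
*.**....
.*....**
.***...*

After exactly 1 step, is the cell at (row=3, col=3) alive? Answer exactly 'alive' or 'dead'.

Answer: dead

Derivation:
Simulating step by step:
Generation 0 (given above): 33 live cells
Generation 1: 28 live cells
....*...
.......*
.......*
.*...*.*
*...*...
.***....
.****...
.**.*...
.***....
*.....**
.**...**

Cell (3,3) at generation 1: 0 -> dead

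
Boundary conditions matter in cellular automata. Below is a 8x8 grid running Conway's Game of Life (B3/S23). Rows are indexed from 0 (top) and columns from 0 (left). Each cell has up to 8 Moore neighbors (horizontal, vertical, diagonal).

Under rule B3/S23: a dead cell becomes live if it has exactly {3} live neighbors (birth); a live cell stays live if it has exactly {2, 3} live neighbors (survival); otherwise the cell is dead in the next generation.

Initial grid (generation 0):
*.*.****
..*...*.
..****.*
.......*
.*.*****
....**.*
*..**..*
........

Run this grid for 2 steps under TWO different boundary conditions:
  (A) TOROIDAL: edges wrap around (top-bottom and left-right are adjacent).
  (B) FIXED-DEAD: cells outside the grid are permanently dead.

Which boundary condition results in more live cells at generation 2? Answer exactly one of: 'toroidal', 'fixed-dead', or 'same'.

Under TOROIDAL boundary, generation 2:
.*....**
*.......
*****.**
*.*....*
........
*.*..*..
********
.*.*....
Population = 27

Under FIXED-DEAD boundary, generation 2:
..*...*.
.*.....*
..***.*.
..*....*
......**
..*..*.*
...****.
....**..
Population = 21

Comparison: toroidal=27, fixed-dead=21 -> toroidal

Answer: toroidal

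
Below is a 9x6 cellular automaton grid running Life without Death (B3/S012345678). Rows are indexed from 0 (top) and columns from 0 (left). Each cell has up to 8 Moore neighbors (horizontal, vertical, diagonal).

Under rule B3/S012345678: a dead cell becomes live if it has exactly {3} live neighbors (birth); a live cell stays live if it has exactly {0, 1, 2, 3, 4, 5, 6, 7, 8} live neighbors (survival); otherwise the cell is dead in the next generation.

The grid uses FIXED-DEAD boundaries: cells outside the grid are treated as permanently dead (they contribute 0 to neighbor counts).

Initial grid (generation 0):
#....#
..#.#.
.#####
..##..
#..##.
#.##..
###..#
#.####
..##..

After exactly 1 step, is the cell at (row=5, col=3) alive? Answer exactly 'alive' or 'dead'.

Simulating step by step:
Generation 0 (given above): 28 live cells
Generation 1: 30 live cells
#....#
..#.#.
.#####
..##.#
#..##.
#.##..
###..#
#.####
.###..

Cell (5,3) at generation 1: 1 -> alive

Answer: alive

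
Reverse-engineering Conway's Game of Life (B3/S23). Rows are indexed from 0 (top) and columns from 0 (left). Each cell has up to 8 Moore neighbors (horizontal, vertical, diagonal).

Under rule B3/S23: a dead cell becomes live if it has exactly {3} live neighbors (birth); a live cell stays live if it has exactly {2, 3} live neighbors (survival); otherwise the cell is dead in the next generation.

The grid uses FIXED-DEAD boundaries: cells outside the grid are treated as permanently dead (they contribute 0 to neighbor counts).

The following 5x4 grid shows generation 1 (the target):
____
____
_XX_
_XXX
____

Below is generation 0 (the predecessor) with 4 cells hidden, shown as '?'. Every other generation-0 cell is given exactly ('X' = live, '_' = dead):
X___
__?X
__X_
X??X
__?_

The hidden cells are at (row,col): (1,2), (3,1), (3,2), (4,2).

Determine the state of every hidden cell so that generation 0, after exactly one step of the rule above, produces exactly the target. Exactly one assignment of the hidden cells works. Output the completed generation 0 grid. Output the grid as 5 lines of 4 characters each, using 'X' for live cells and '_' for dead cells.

Answer: X___
___X
__X_
X_XX
____

Derivation:
Hidden generation-0 cells (in order): (1,2), (3,1), (3,2), (4,2).
A hidden cell only influences target cells in its own 3x3 neighborhood. Try each of the 2^4 = 16 assignments, step the completed generation 0 forward once under B3/S23, and compare with the target:
  (1,2)=_ (3,1)=_ (3,2)=_ (4,2)=_ -> step gives (2,1)='_' but target has 'X' -> reject
  (1,2)=_ (3,1)=_ (3,2)=_ (4,2)=X -> step gives (2,1)='_' but target has 'X' -> reject
  (1,2)=_ (3,1)=_ (3,2)=X (4,2)=_ -> step reproduces the target at every cell -> ACCEPT
  (1,2)=_ (3,1)=_ (3,2)=X (4,2)=X -> step gives (3,1)='_' but target has 'X' -> reject
  (1,2)=_ (3,1)=X (3,2)=_ (4,2)=_ -> step gives (2,3)='X' but target has '_' -> reject
  (1,2)=_ (3,1)=X (3,2)=_ (4,2)=X -> step gives (2,3)='X' but target has '_' -> reject
  (1,2)=_ (3,1)=X (3,2)=X (4,2)=_ -> step gives (2,1)='_' but target has 'X' -> reject
  (1,2)=_ (3,1)=X (3,2)=X (4,2)=X -> step gives (2,1)='_' but target has 'X' -> reject
  (1,2)=X (3,1)=_ (3,2)=_ (4,2)=_ -> step gives (1,1)='X' but target has '_' -> reject
  (1,2)=X (3,1)=_ (3,2)=_ (4,2)=X -> step gives (1,1)='X' but target has '_' -> reject
  (1,2)=X (3,1)=_ (3,2)=X (4,2)=_ -> step gives (1,1)='X' but target has '_' -> reject
  (1,2)=X (3,1)=_ (3,2)=X (4,2)=X -> step gives (1,1)='X' but target has '_' -> reject
  (1,2)=X (3,1)=X (3,2)=_ (4,2)=_ -> step gives (1,1)='X' but target has '_' -> reject
  (1,2)=X (3,1)=X (3,2)=_ (4,2)=X -> step gives (1,1)='X' but target has '_' -> reject
  (1,2)=X (3,1)=X (3,2)=X (4,2)=_ -> step gives (1,1)='X' but target has '_' -> reject
  (1,2)=X (3,1)=X (3,2)=X (4,2)=X -> step gives (1,1)='X' but target has '_' -> reject
Unique solution: (1,2)=dead, (3,1)=dead, (3,2)=live, (4,2)=dead.
Check: live-neighbor counts of every cell in the completed generation 0:
0111
1221
1334
0322
1222
Applying B3/S23 to generation 0 with these counts gives:
____
____
_XX_
_XXX
____
which matches the target exactly.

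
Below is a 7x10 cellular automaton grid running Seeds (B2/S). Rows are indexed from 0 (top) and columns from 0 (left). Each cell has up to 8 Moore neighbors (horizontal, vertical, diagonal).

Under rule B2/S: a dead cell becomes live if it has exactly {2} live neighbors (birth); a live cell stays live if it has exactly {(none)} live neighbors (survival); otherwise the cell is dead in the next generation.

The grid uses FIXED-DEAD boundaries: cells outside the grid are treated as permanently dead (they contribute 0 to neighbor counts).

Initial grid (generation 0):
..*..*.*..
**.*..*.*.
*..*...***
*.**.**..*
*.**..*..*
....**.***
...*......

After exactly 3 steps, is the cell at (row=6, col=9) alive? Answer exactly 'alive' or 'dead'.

Answer: alive

Derivation:
Simulating step by step:
Generation 0 (given above): 30 live cells
Generation 1: 10 live cells
*..**...*.
.....*....
..........
..........
..........
.*........
.....***.*
Generation 2: 6 live cells
.....*....
...*......
..........
..........
..........
.....*.**.
........*.
Generation 3: 9 live cells
....*.....
....*.....
..........
..........
......***.
......*..*
......*..*

Cell (6,9) at generation 3: 1 -> alive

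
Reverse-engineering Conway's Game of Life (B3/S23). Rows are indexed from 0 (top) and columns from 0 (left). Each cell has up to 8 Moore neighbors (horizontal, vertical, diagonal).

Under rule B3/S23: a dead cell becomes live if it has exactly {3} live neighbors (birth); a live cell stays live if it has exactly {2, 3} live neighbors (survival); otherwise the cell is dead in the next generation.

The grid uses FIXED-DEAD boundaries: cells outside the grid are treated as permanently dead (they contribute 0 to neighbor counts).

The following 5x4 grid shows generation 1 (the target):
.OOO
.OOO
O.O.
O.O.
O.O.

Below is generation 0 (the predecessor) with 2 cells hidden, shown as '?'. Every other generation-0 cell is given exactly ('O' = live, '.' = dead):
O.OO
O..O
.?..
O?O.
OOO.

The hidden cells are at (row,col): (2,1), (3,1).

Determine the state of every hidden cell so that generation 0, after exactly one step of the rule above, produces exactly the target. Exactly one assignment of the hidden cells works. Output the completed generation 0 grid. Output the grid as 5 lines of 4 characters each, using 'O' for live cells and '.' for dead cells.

Hidden generation-0 cells (in order): (2,1), (3,1).
A hidden cell only influences target cells in its own 3x3 neighborhood. Try each of the 2^2 = 4 assignments, step the completed generation 0 forward once under B3/S23, and compare with the target:
  (2,1)=. (3,1)=. -> step gives (2,0)='.' but target has 'O' -> reject
  (2,1)=. (3,1)=O -> step reproduces the target at every cell -> ACCEPT
  (2,1)=O (3,1)=. -> step gives (1,0)='O' but target has '.' -> reject
  (2,1)=O (3,1)=O -> step gives (1,0)='O' but target has '.' -> reject
Unique solution: (2,1)=dead, (3,1)=live.
Check: live-neighbor counts of every cell in the completed generation 0:
1322
1332
3432
3532
3532
Applying B3/S23 to generation 0 with these counts gives:
.OOO
.OOO
O.O.
O.O.
O.O.
which matches the target exactly.

Answer: O.OO
O..O
....
OOO.
OOO.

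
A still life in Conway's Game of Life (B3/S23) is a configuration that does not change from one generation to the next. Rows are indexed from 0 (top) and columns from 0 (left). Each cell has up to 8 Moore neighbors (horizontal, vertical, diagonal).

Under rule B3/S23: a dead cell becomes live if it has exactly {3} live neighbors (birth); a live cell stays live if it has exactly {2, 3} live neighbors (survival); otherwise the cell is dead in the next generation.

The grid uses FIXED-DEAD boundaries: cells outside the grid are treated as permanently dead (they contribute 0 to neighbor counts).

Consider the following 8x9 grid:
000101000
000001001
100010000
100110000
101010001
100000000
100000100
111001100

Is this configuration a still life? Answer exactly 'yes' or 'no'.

Compute generation 1 and compare to generation 0 (given above):
Generation 1:
000010000
000001000
000111000
100011000
100010000
100000000
100001100
110001100
Cell (0,3) differs: gen0=1 vs gen1=0 -> NOT a still life.

Answer: no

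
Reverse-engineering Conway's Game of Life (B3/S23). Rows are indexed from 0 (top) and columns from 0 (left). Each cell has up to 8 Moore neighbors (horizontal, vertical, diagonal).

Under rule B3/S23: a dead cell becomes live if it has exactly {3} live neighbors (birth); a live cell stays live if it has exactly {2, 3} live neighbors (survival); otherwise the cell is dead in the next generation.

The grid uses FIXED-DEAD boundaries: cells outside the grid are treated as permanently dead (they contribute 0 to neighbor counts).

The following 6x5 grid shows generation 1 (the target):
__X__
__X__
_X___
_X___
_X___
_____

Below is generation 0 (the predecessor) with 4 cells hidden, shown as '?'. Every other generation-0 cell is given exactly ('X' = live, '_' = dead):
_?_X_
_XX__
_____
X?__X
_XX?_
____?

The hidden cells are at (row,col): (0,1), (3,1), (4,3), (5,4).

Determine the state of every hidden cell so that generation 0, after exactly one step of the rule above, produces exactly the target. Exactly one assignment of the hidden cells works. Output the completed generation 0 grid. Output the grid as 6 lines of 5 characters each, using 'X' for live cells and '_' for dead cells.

Hidden generation-0 cells (in order): (0,1), (3,1), (4,3), (5,4).
A hidden cell only influences target cells in its own 3x3 neighborhood. Try each of the 2^4 = 16 assignments, step the completed generation 0 forward once under B3/S23, and compare with the target:
  (0,1)=_ (3,1)=_ (4,3)=_ (5,4)=_ -> step reproduces the target at every cell -> ACCEPT
  (0,1)=_ (3,1)=_ (4,3)=_ (5,4)=X -> step gives (4,3)='X' but target has '_' -> reject
  (0,1)=_ (3,1)=_ (4,3)=X (5,4)=_ -> step gives (3,2)='X' but target has '_' -> reject
  (0,1)=_ (3,1)=_ (4,3)=X (5,4)=X -> step gives (3,2)='X' but target has '_' -> reject
  (0,1)=_ (3,1)=X (4,3)=_ (5,4)=_ -> step gives (2,0)='X' but target has '_' -> reject
  (0,1)=_ (3,1)=X (4,3)=_ (5,4)=X -> step gives (2,0)='X' but target has '_' -> reject
  (0,1)=_ (3,1)=X (4,3)=X (5,4)=_ -> step gives (2,0)='X' but target has '_' -> reject
  (0,1)=_ (3,1)=X (4,3)=X (5,4)=X -> step gives (2,0)='X' but target has '_' -> reject
  (0,1)=X (3,1)=_ (4,3)=_ (5,4)=_ -> step gives (0,1)='X' but target has '_' -> reject
  (0,1)=X (3,1)=_ (4,3)=_ (5,4)=X -> step gives (0,1)='X' but target has '_' -> reject
  (0,1)=X (3,1)=_ (4,3)=X (5,4)=_ -> step gives (0,1)='X' but target has '_' -> reject
  (0,1)=X (3,1)=_ (4,3)=X (5,4)=X -> step gives (0,1)='X' but target has '_' -> reject
  (0,1)=X (3,1)=X (4,3)=_ (5,4)=_ -> step gives (0,1)='X' but target has '_' -> reject
  (0,1)=X (3,1)=X (4,3)=_ (5,4)=X -> step gives (0,1)='X' but target has '_' -> reject
  (0,1)=X (3,1)=X (4,3)=X (5,4)=_ -> step gives (0,1)='X' but target has '_' -> reject
  (0,1)=X (3,1)=X (4,3)=X (5,4)=X -> step gives (0,1)='X' but target has '_' -> reject
Unique solution: (0,1)=dead, (3,1)=dead, (4,3)=dead, (5,4)=dead.
Check: live-neighbor counts of every cell in the completed generation 0:
12311
11221
23221
13220
22121
12210
Applying B3/S23 to generation 0 with these counts gives:
__X__
__X__
_X___
_X___
_X___
_____
which matches the target exactly.

Answer: ___X_
_XX__
_____
X___X
_XX__
_____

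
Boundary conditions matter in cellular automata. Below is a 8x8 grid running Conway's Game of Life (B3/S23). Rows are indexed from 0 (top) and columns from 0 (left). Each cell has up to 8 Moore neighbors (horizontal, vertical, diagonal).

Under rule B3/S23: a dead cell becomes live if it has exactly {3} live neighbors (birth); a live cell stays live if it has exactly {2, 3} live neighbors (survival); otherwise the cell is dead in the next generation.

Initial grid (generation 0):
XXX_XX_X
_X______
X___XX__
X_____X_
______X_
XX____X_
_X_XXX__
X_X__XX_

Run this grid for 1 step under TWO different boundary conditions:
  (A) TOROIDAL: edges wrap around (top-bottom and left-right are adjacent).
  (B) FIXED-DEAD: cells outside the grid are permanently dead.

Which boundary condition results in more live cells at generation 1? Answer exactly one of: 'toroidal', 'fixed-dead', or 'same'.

Answer: fixed-dead

Derivation:
Under TOROIDAL boundary, generation 1:
__XXXX_X
__XX__XX
XX___X_X
______X_
XX___XX_
XXX_X_XX
___XX___
________
Population = 26

Under FIXED-DEAD boundary, generation 1:
XXX_____
__XX__X_
XX___X__
______X_
XX___XXX
XXX_X_X_
___XX___
_XXX_XX_
Population = 27

Comparison: toroidal=26, fixed-dead=27 -> fixed-dead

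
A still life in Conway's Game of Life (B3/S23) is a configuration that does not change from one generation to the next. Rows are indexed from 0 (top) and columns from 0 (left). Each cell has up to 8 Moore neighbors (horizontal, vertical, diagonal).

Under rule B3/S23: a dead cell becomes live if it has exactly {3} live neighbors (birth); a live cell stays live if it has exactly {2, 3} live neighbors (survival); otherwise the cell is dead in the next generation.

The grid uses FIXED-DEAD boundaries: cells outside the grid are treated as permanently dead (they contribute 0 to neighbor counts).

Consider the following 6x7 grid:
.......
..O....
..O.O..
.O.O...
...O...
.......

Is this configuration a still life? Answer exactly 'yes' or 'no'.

Answer: no

Derivation:
Compute generation 1 and compare to generation 0 (given above):
Generation 1:
.......
...O...
.OO....
...OO..
..O....
.......
Cell (1,2) differs: gen0=1 vs gen1=0 -> NOT a still life.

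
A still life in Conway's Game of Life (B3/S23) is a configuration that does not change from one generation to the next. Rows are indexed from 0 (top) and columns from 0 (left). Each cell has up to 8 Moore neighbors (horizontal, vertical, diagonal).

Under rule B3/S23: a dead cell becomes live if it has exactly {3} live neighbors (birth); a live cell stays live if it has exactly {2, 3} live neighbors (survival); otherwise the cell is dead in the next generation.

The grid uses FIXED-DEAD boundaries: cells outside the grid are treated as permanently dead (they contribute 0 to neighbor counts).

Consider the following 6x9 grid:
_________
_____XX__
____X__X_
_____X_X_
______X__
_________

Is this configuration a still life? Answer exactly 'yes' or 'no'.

Answer: yes

Derivation:
Compute generation 1 and compare to generation 0 (given above):
Generation 1:
_________
_____XX__
____X__X_
_____X_X_
______X__
_________
The grids are IDENTICAL -> still life.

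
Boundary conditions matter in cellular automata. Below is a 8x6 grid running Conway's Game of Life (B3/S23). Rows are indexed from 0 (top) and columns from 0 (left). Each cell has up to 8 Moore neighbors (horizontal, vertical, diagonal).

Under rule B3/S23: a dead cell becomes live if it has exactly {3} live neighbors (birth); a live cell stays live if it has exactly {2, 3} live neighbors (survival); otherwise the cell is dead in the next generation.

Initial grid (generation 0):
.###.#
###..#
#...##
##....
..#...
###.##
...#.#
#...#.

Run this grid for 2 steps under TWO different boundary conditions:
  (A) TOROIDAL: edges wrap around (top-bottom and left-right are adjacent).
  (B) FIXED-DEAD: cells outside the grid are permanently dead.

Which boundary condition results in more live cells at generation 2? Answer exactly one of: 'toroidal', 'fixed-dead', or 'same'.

Answer: fixed-dead

Derivation:
Under TOROIDAL boundary, generation 2:
......
...#..
.#....
.#....
...##.
#...##
...##.
.#.#..
Population = 12

Under FIXED-DEAD boundary, generation 2:
....#.
.#...#
#...##
.#..#.
#..##.
.....#
..#..#
...##.
Population = 16

Comparison: toroidal=12, fixed-dead=16 -> fixed-dead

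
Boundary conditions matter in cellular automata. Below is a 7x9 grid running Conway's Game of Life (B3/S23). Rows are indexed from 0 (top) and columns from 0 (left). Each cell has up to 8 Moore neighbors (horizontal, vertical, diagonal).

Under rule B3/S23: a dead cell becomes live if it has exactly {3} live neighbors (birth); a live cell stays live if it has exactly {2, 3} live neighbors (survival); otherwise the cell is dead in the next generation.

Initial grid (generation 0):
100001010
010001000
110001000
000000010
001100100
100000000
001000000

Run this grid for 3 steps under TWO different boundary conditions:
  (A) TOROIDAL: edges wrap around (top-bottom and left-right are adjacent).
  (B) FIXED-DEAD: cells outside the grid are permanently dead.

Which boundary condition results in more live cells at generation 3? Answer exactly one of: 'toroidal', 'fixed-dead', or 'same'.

Under TOROIDAL boundary, generation 3:
100001010
011001001
100001011
011000000
000100000
111000000
000000000
Population = 17

Under FIXED-DEAD boundary, generation 3:
000001100
110001100
001001100
111000000
000100000
001100000
000000000
Population = 15

Comparison: toroidal=17, fixed-dead=15 -> toroidal

Answer: toroidal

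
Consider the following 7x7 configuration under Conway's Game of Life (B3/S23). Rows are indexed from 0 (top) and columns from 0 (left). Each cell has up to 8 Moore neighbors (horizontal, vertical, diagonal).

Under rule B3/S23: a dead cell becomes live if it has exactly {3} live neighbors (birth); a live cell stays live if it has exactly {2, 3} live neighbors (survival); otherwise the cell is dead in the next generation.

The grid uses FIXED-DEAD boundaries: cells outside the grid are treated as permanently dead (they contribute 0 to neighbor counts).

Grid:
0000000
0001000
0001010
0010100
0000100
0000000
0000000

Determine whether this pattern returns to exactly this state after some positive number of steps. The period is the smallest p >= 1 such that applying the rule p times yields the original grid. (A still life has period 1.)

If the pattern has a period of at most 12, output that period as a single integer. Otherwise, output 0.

Simulating and comparing each generation to the original:
Gen 0 (original, given above): 6 live cells
Gen 1: 6 live cells, differs from original
Gen 2: 6 live cells, MATCHES original -> period = 2

Answer: 2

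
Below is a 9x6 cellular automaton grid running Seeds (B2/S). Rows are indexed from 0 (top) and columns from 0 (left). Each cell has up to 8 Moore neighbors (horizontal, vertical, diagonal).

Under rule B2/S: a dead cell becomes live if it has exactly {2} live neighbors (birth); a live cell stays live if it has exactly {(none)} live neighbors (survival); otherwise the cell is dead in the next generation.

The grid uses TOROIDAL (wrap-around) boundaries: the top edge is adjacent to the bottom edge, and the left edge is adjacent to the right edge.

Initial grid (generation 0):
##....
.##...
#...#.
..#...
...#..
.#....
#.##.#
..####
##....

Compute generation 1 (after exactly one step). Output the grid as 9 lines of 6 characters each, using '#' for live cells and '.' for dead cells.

Simulating step by step:
Generation 0 (given above): 19 live cells
Generation 1: 8 live cells
(generation 1 grid is the final answer)

Answer: .....#
...#..
.....#
.#..##
.#....
.....#
......
......
......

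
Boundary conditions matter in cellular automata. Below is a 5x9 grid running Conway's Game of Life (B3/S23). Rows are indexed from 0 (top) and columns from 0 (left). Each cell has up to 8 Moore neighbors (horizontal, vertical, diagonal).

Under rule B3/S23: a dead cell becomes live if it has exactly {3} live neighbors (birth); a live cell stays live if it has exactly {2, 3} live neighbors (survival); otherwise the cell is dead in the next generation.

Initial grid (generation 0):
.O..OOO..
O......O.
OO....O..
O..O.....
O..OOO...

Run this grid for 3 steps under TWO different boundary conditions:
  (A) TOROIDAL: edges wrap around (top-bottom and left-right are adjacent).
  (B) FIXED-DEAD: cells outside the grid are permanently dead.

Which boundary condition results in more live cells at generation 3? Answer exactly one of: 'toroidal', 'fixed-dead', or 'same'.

Answer: toroidal

Derivation:
Under TOROIDAL boundary, generation 3:
.....OOO.
..OO..OO.
..O....OO
...OOOOO.
...O.OOO.
Population = 19

Under FIXED-DEAD boundary, generation 3:
.........
OO.......
O.OO.....
....O....
.OO.O....
Population = 9

Comparison: toroidal=19, fixed-dead=9 -> toroidal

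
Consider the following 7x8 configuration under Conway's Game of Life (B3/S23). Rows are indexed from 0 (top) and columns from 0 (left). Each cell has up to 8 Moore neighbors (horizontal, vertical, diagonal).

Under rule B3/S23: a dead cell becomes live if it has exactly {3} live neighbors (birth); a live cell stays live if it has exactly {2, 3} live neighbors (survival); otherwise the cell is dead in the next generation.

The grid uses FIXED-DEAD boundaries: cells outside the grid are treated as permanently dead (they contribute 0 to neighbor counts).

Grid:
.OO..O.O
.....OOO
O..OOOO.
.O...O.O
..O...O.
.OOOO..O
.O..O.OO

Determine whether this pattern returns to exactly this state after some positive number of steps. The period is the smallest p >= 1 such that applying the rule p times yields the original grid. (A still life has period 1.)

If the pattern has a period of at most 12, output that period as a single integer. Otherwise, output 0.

Simulating and comparing each generation to the original:
Gen 0 (original, given above): 26 live cells
Gen 1: 22 live cells, differs from original
Gen 2: 18 live cells, differs from original
Gen 3: 13 live cells, differs from original
Gen 4: 13 live cells, differs from original
Gen 5: 15 live cells, differs from original
Gen 6: 20 live cells, differs from original
Gen 7: 13 live cells, differs from original
Gen 8: 16 live cells, differs from original
Gen 9: 11 live cells, differs from original
Gen 10: 11 live cells, differs from original
Gen 11: 8 live cells, differs from original
Gen 12: 6 live cells, differs from original
No period found within 12 steps.

Answer: 0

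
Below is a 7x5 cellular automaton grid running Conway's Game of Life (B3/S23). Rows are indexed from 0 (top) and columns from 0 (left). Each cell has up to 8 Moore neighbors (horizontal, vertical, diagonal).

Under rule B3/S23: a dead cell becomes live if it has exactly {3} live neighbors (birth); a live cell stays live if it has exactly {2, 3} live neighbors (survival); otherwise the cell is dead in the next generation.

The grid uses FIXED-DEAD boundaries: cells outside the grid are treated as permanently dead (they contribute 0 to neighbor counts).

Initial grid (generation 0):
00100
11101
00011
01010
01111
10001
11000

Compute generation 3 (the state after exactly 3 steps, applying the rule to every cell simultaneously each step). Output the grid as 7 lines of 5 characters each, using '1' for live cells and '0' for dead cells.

Answer: 01010
10001
10010
00000
11000
00000
00000

Derivation:
Simulating step by step:
Generation 0 (given above): 17 live cells
Generation 1: 15 live cells
00110
01101
10001
01000
11001
10001
11000
Generation 2: 14 live cells
01110
01101
10110
01000
11000
00000
11000
Generation 3: 8 live cells
(generation 3 grid is the final answer)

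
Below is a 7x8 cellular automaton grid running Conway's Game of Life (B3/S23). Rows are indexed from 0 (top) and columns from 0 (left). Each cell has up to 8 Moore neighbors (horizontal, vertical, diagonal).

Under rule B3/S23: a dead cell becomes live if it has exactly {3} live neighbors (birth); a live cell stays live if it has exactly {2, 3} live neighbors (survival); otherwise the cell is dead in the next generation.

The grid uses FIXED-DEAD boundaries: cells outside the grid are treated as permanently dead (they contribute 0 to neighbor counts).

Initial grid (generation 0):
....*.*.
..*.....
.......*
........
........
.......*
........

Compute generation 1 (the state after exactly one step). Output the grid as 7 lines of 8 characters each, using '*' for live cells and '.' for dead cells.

Simulating step by step:
Generation 0 (given above): 5 live cells
Generation 1: 0 live cells
(generation 1 grid is the final answer)

Answer: ........
........
........
........
........
........
........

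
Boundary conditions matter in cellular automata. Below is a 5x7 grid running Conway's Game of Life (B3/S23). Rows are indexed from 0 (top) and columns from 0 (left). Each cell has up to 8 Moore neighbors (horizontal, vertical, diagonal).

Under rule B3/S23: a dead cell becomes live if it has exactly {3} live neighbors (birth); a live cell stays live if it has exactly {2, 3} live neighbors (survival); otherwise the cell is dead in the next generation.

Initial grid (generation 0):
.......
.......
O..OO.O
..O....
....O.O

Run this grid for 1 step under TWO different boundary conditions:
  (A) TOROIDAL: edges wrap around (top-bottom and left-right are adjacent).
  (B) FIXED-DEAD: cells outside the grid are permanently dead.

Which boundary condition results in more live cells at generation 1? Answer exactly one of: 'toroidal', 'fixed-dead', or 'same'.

Answer: toroidal

Derivation:
Under TOROIDAL boundary, generation 1:
.......
.......
...O...
O...O.O
.......
Population = 4

Under FIXED-DEAD boundary, generation 1:
.......
.......
...O...
....O..
.......
Population = 2

Comparison: toroidal=4, fixed-dead=2 -> toroidal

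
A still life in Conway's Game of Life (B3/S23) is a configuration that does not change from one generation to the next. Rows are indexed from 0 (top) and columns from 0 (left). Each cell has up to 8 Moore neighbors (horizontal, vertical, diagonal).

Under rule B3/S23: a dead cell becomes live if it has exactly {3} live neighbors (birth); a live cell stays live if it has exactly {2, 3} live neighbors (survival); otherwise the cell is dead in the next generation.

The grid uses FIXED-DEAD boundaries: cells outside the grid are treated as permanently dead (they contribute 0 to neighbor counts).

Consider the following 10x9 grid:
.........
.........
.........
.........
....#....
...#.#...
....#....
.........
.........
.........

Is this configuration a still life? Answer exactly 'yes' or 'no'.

Compute generation 1 and compare to generation 0 (given above):
Generation 1:
.........
.........
.........
.........
....#....
...#.#...
....#....
.........
.........
.........
The grids are IDENTICAL -> still life.

Answer: yes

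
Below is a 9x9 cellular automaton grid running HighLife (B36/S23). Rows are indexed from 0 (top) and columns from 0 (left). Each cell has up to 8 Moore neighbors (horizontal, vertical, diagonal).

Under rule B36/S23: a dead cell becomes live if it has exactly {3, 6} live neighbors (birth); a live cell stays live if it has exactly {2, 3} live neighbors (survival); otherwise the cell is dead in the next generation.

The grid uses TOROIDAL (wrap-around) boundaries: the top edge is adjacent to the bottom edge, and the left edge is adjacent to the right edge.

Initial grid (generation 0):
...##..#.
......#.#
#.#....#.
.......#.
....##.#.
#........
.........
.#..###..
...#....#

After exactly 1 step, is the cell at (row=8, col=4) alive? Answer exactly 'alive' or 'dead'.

Simulating step by step:
Generation 0 (given above): 19 live cells
Generation 1: 19 live cells
...##..##
...#..#.#
......##.
.......#.
......#.#
.........
.....#...
....##...
..##..##.

Cell (8,4) at generation 1: 0 -> dead

Answer: dead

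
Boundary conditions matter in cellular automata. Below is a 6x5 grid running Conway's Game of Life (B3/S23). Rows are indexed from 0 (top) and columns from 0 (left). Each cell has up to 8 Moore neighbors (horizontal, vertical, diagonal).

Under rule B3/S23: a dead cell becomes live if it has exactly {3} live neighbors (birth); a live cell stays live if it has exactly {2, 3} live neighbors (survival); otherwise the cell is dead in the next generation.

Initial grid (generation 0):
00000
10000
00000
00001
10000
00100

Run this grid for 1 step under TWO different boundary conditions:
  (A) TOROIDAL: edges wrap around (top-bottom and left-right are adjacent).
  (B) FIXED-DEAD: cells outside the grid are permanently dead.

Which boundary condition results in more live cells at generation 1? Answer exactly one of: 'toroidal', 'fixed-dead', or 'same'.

Answer: same

Derivation:
Under TOROIDAL boundary, generation 1:
00000
00000
00000
00000
00000
00000
Population = 0

Under FIXED-DEAD boundary, generation 1:
00000
00000
00000
00000
00000
00000
Population = 0

Comparison: toroidal=0, fixed-dead=0 -> same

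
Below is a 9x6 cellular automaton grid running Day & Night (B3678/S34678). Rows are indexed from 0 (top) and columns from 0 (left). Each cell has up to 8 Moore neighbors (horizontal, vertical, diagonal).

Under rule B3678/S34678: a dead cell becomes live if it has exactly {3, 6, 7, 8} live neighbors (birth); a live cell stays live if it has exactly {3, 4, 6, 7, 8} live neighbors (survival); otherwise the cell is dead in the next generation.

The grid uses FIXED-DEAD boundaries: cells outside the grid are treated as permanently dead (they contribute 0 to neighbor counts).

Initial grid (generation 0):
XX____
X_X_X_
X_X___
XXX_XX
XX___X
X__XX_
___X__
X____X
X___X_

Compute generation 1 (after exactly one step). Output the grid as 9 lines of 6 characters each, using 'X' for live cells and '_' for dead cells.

Answer: _X____
XX_X__
XXX_XX
XXXX__
X____X
_XX_X_
______
____X_
______

Derivation:
Simulating step by step:
Generation 0 (given above): 23 live cells
Generation 1: 19 live cells
(generation 1 grid is the final answer)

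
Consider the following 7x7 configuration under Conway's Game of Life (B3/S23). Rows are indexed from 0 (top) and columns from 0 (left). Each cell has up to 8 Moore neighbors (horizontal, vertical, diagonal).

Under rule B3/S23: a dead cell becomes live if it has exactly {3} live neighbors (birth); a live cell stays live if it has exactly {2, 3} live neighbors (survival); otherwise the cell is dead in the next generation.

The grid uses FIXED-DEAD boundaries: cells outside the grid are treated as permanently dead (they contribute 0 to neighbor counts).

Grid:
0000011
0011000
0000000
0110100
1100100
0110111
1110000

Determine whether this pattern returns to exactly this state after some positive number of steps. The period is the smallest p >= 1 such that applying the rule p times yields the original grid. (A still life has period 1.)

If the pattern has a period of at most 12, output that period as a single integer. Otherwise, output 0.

Answer: 0

Derivation:
Simulating and comparing each generation to the original:
Gen 0 (original, given above): 18 live cells
Gen 1: 13 live cells, differs from original
Gen 2: 13 live cells, differs from original
Gen 3: 17 live cells, differs from original
Gen 4: 15 live cells, differs from original
Gen 5: 15 live cells, differs from original
Gen 6: 12 live cells, differs from original
Gen 7: 10 live cells, differs from original
Gen 8: 11 live cells, differs from original
Gen 9: 10 live cells, differs from original
Gen 10: 9 live cells, differs from original
Gen 11: 11 live cells, differs from original
Gen 12: 12 live cells, differs from original
No period found within 12 steps.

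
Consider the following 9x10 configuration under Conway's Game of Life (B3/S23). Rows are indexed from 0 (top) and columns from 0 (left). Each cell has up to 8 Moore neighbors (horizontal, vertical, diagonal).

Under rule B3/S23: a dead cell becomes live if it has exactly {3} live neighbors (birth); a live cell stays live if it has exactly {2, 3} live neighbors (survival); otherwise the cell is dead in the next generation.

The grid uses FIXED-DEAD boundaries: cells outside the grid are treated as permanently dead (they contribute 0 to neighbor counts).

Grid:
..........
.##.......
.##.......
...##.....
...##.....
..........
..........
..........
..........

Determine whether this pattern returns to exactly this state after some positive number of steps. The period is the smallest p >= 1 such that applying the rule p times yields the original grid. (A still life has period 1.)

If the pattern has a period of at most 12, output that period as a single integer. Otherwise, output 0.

Simulating and comparing each generation to the original:
Gen 0 (original, given above): 8 live cells
Gen 1: 6 live cells, differs from original
Gen 2: 8 live cells, MATCHES original -> period = 2

Answer: 2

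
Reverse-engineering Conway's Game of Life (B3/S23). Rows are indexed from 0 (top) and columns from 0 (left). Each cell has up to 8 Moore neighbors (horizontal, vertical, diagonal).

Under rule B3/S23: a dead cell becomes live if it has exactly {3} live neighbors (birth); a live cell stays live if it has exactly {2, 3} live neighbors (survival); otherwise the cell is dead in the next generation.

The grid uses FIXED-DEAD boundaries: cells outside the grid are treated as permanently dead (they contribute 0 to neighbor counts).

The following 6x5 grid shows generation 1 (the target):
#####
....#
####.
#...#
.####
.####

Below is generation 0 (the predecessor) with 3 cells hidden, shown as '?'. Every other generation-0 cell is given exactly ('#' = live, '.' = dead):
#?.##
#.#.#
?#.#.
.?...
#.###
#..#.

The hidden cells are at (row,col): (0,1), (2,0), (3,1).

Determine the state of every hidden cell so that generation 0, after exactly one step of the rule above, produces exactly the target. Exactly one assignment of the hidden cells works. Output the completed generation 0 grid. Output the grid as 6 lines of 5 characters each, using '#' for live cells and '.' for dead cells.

Hidden generation-0 cells (in order): (0,1), (2,0), (3,1).
A hidden cell only influences target cells in its own 3x3 neighborhood. Try each of the 2^3 = 8 assignments, step the completed generation 0 forward once under B3/S23, and compare with the target:
  (0,1)=. (2,0)=. (3,1)=. -> step gives (0,0)='.' but target has '#' -> reject
  (0,1)=. (2,0)=. (3,1)=# -> step gives (0,0)='.' but target has '#' -> reject
  (0,1)=. (2,0)=# (3,1)=. -> step gives (0,0)='.' but target has '#' -> reject
  (0,1)=. (2,0)=# (3,1)=# -> step gives (0,0)='.' but target has '#' -> reject
  (0,1)=# (2,0)=. (3,1)=. -> step gives (1,0)='#' but target has '.' -> reject
  (0,1)=# (2,0)=. (3,1)=# -> step gives (1,0)='#' but target has '.' -> reject
  (0,1)=# (2,0)=# (3,1)=. -> step reproduces the target at every cell -> ACCEPT
  (0,1)=# (2,0)=# (3,1)=# -> step gives (2,1)='.' but target has '#' -> reject
Unique solution: (0,1)=live, (2,0)=live, (3,1)=dead.
Check: live-neighbor counts of every cell in the completed generation 0:
23332
46453
23322
34443
13232
13333
Applying B3/S23 to generation 0 with these counts gives:
#####
....#
####.
#...#
.####
.####
which matches the target exactly.

Answer: ##.##
#.#.#
##.#.
.....
#.###
#..#.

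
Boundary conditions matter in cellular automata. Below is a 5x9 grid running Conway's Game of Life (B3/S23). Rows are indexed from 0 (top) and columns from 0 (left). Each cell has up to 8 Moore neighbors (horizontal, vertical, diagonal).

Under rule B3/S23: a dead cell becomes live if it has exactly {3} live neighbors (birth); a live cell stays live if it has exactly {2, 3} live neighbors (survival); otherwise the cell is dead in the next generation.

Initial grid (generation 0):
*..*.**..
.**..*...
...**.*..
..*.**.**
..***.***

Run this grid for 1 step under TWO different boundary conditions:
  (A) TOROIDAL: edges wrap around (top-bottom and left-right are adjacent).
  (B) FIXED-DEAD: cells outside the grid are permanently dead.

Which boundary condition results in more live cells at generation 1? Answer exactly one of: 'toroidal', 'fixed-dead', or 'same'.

Answer: fixed-dead

Derivation:
Under TOROIDAL boundary, generation 1:
*.......*
.**......
.*....**.
..*.....*
***......
Population = 12

Under FIXED-DEAD boundary, generation 1:
.**.***..
.**......
.*....**.
..*.....*
..*.*.*.*
Population = 16

Comparison: toroidal=12, fixed-dead=16 -> fixed-dead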